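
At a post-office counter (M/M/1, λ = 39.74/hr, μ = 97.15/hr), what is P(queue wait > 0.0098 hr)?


ρ = 39.74/97.15 = 0.4091
P(Wq > t) = ρ·e^{−(μ−λ)t} = 0.4091·e^{−0.5626}
= 0.4091·0.569716 = 0.233047

Final: 0.233047


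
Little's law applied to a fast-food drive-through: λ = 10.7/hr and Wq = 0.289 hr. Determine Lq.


Lq = λWq = 10.7·0.289 = 3.0923

Final: 3.0923


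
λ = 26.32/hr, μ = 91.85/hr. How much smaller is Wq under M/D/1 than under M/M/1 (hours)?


ρ = 26.32/91.85 = 0.2866
Wq(M/M/1) = ρ/(μ−λ) = 0.2866/65.53 = 0.004373 hr
Wq(M/D/1) = ρ/(2(μ−λ)) = 0.002186 hr
Savings = 0.004373 − 0.002186 = 0.002186 hr

Final: 0.002186 hr


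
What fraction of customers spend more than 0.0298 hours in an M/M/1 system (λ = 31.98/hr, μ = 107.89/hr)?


W ~ Exponential(μ−λ) for M/M/1.
μ − λ = 107.89 − 31.98 = 75.9100
P(W > t) = e^{−(μ−λ)t} = e^{−2.2621} = 0.104130

Final: 0.104130


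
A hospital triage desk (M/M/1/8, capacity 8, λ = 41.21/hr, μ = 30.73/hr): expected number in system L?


ρ = 41.21/30.73 = 1.3410
L = ρ[1 − (K+1)ρ^K + Kρ^(K+1)] / [(1−ρ)(1−ρ^(K+1))]
Numerator: 1.3410·(1 − 9·10.459729 + 8·14.026861) = 25.583358
Denominator: (-0.3410)·(-13.026861) = 4.442613
L = 25.583358/4.442613 = 5.7586

Final: 5.7586


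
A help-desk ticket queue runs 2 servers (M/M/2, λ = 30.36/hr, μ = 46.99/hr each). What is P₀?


a = λ/μ = 30.36/46.99 = 0.6461; ρ = a/c = 0.3230
Σ_{k=0}^{1} a^k/k! (terms k=0..1) = 1.00000 + 0.64609 = 1.64609
Tail: a^2/(2!(1−ρ)) = 0.41744/(2·0.6770) = 0.30832
P₀ = 1/(1.64609 + 0.30832) = 1/1.95442 = 0.511662

Final: 0.511662


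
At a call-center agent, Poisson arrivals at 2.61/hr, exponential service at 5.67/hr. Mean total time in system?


W = 1/(μ−λ) = 1/(5.67 − 2.61) = 1/3.06 = 0.3268 hr

Final: 0.3268 hr


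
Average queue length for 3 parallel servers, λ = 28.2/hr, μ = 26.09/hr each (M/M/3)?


a = λ/μ = 1.0809; ρ = a/3 = 0.3603
P₀ = 0.334000
Lq = P₀·a^c·ρ / (c!·(1−ρ)²) = 0.334000·1.26277·0.3603/(6·0.40923)
= 0.06189

Final: 0.06189


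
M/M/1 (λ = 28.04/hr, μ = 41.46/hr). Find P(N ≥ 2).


ρ = 28.04/41.46 = 0.6763
P(N ≥ n) = ρ^n = 0.6763^2 = 0.457401

Final: 0.457401


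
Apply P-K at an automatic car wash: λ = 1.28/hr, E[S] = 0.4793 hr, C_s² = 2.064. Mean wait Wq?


ρ = λ·E[S] = 1.28·0.4793 = 0.6135
E[S²] = E[S]²(1+C_s²) = 0.4793²·(1+2.064) = 0.703888
Wq = λ·E[S²]/(2(1−ρ)) = 1.28·0.703888/(2·0.3865) = 1.16557 hr

Final: 1.16557 hr


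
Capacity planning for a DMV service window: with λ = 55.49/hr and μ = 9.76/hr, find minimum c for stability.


Stability requires cμ > λ ⇔ c > λ/μ.
λ/μ = 55.49/9.76 = 5.6855
Minimum integer c = ⌊5.6855⌋ + 1 = 6
Check: 6·9.76 = 58.56 > 55.49, while 5·9.76 = 48.80 ≤ 55.49

Final: 6 servers


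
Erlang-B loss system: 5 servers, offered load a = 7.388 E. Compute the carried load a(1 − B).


B(5,7.388) = 0.446885 (Erlang-B)
Carried load = a(1 − B) = 7.388·(1 − 0.446885) = 7.388·0.553115 = 4.0864 E

Final: 4.0864 Erlangs


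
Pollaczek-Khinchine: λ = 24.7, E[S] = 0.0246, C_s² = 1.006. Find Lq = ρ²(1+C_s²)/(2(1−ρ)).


ρ = λ·E[S] = 24.7·0.0246 = 0.6076
Lq = ρ²(1+C_s²)/(2(1−ρ)) = 0.3692·(1+1.006)/(2·0.3924)
= 0.3692·2.0060/0.7848 = 0.94375

Final: 0.94375


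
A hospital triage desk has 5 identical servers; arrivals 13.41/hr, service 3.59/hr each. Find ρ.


ρ = λ/(cμ) = 13.41/(5·3.59) = 13.41/17.95 = 0.7471

Final: 0.7471


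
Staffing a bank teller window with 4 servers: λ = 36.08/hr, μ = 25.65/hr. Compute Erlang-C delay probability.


a = λ/μ = 1.4066; ρ = a/4 = 0.3517
P₀ = 0.243227 (from M/M/c formula)
C(c,a) = [a^c/(c!(1−ρ))]·P₀ = [3.91486/(24·0.6483)]·0.243227
= 0.25159·0.243227 = 0.061195

Final: 0.061195


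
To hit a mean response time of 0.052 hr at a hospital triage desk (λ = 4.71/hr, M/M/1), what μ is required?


W = 1/(μ−λ) ⇒ μ − λ = 1/W = 1/0.052 = 19.2308
μ = λ + 1/W = 4.71 + 19.2308 = 23.9408 per hr

Final: 23.9408 /hr


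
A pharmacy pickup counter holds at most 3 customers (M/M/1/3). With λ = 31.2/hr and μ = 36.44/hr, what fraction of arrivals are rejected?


ρ = λ/μ = 31.2/36.44 = 0.8562
P_K = (1−ρ)ρ^K/(1−ρ^(K+1)) = (0.1438·0.627666)/(1 − 0.537409)
= 0.090257/0.462591 = 0.195112

Final: 0.195112


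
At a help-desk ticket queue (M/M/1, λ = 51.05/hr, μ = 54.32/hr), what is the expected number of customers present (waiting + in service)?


ρ = λ/μ = 51.05/54.32 = 0.9398
L = ρ/(1−ρ) = 0.9398/(1 − 0.9398) = 0.9398/0.06020 = 15.6116

Final: 15.6116


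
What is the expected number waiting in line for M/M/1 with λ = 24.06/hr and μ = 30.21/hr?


ρ = 24.06/30.21 = 0.7964
Lq = ρ²/(1−ρ) = 0.6343/0.2036 = 3.1158

Final: 3.1158


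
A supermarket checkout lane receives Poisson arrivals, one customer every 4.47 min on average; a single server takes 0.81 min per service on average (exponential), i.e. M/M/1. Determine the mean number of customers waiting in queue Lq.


λ = 60/4.47 = 13.4228 /hr
μ = 60/0.81 = 74.0741 /hr
ρ = λ/μ = 13.4228/74.0741 = 0.1812
Lq = ρ²/(1−ρ) = 0.03284/0.8188 = 0.04010

Final: 0.04010


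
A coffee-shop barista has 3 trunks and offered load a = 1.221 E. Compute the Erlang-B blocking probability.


B(c,a) = (a^c/c!) / Σ_{k=0}^{c} a^k/k!
a^3/3! = 0.303386
Σ terms (k=0..3): 1.00000 + 1.22100 + 0.74542 + 0.30339 = 3.269807
B = 0.303386/3.269807 = 0.092784

Final: 0.092784


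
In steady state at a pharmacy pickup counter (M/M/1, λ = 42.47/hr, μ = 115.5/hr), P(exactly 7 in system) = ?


ρ = 42.47/115.5 = 0.3677
P_n = (1−ρ)·ρ^n = (1 − 0.3677)·0.3677^7 = 0.6323·0.0009089 = 0.0005747

Final: 0.0005747


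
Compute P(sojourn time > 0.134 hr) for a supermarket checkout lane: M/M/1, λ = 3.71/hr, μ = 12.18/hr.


W ~ Exponential(μ−λ) for M/M/1.
μ − λ = 12.18 − 3.71 = 8.4700
P(W > t) = e^{−(μ−λ)t} = e^{−1.1350} = 0.321429

Final: 0.321429


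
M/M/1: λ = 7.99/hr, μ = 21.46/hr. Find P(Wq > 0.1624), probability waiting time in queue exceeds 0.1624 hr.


ρ = 7.99/21.46 = 0.3723
P(Wq > t) = ρ·e^{−(μ−λ)t} = 0.3723·e^{−2.1875}
= 0.3723·0.112194 = 0.041772

Final: 0.041772


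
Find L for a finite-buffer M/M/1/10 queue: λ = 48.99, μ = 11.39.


ρ = 48.99/11.39 = 4.3011
L = ρ[1 − (K+1)ρ^K + Kρ^(K+1)] / [(1−ρ)(1−ρ^(K+1))]
Numerator: 4.3011·(1 − 11·2166891.439043 + 10·9320106.373901) = 298349783.492362
Denominator: (-3.3011)·(-9320105.373901) = 30766985.255371
L = 298349783.492362/30766985.255371 = 9.6971

Final: 9.6971


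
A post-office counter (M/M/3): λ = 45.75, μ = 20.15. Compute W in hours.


a = 2.2705; ρ = 0.7568; P₀ = 0.072099
Lq = P₀·a^c·ρ/(c!(1−ρ)²) = 1.80002
Wq = Lq/λ = 1.80002/45.75 = 0.03934 hr
W = Wq + 1/μ = 0.03934 + 0.04963 = 0.08897 hr

Final: 0.08897 hr


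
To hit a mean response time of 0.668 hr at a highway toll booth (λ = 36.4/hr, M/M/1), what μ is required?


W = 1/(μ−λ) ⇒ μ − λ = 1/W = 1/0.668 = 1.4970
μ = λ + 1/W = 36.4 + 1.4970 = 37.8970 per hr

Final: 37.8970 /hr


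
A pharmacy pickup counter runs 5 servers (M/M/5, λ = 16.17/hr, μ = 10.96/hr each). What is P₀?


a = λ/μ = 16.17/10.96 = 1.4754; ρ = a/c = 0.2951
Σ_{k=0}^{4} a^k/k! (terms k=0..4) = 1.00000 + 1.47536 + 1.08835 + 0.53524 + 0.19742 = 4.29637
Tail: a^5/(5!(1−ρ)) = 6.99032/(120·0.7049) = 0.08264
P₀ = 1/(4.29637 + 0.08264) = 1/4.37901 = 0.228362

Final: 0.228362


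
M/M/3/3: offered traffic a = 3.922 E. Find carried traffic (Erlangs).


B(3,3.922) = 0.443570 (Erlang-B)
Carried load = a(1 − B) = 3.922·(1 − 0.443570) = 3.922·0.556430 = 2.1823 E

Final: 2.1823 Erlangs


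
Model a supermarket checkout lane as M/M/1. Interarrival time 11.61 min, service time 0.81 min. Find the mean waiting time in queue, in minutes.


λ = 60/11.61 = 5.1680 /hr
μ = 60/0.81 = 74.0741 /hr
ρ = λ/μ = 5.1680/74.0741 = 0.06977
Wq = ρ/(μ−λ) = 0.06977/(74.0741−5.1680) = 0.001012 hr
In minutes: 0.001012·60 = 0.06075 min

Final: 0.06075 min


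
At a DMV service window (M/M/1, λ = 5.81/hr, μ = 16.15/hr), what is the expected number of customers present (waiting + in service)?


ρ = λ/μ = 5.81/16.15 = 0.3598
L = ρ/(1−ρ) = 0.3598/(1 − 0.3598) = 0.3598/0.6402 = 0.5619

Final: 0.5619


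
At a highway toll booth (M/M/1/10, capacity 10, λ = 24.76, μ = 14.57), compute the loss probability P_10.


ρ = λ/μ = 24.76/14.57 = 1.6994
P_K = (1−ρ)ρ^K/(1−ρ^(K+1)) = (-0.6994·200.868060)/(1 − 341.351625)
= -140.483564/-340.351625 = 0.412760

Final: 0.412760


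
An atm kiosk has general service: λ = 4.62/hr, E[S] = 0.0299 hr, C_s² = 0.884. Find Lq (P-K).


ρ = λ·E[S] = 4.62·0.0299 = 0.1381
Lq = ρ²(1+C_s²)/(2(1−ρ)) = 0.01908·(1+0.884)/(2·0.8619)
= 0.01908·1.8840/1.7237 = 0.02086

Final: 0.02086


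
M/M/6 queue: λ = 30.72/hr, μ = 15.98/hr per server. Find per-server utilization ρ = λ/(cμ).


ρ = λ/(cμ) = 30.72/(6·15.98) = 30.72/95.88 = 0.3204

Final: 0.3204


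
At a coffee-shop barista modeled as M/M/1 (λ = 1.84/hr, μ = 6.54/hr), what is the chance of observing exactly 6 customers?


ρ = 1.84/6.54 = 0.2813
P_n = (1−ρ)·ρ^n = (1 − 0.2813)·0.2813^6 = 0.7187·0.0004960 = 0.0003564

Final: 0.0003564


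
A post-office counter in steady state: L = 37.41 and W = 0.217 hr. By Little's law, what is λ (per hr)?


λ = L/W = 37.41/0.217 = 172.3963 /hr

Final: 172.3963 /hr


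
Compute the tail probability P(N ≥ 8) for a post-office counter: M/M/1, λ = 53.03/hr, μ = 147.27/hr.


ρ = 53.03/147.27 = 0.3601
P(N ≥ n) = ρ^n = 0.3601^8 = 0.0002827

Final: 0.0002827


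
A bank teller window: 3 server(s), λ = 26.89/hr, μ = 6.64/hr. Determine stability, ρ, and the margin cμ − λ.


Total capacity cμ = 3·6.64 = 19.92/hr
ρ = λ/(cμ) = 26.89/19.92 = 1.3499
Stable ⇔ ρ < 1: NO
Spare capacity = cμ − λ = 19.92 − 26.89 = -6.97/hr

Final: ρ = 1.3499; unstable; margin = -6.97/hr


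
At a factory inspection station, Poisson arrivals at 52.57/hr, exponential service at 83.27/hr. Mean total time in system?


W = 1/(μ−λ) = 1/(83.27 − 52.57) = 1/30.70 = 0.03257 hr

Final: 0.03257 hr


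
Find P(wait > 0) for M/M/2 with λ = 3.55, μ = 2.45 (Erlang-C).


a = λ/μ = 1.4490; ρ = a/2 = 0.7245
P₀ = 0.159763 (from M/M/c formula)
C(c,a) = [a^c/(c!(1−ρ))]·P₀ = [2.09954/(2·0.2755)]·0.159763
= 3.81028·0.159763 = 0.608743

Final: 0.608743


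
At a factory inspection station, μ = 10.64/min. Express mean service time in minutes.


Mean service time = 1/μ = 1/10.64 minute = 0.09398 minute
In minutes: 0.09398 × 1 = 0.09398 min

Final: 0.09398 min


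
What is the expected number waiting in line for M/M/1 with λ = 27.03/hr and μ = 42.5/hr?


ρ = 27.03/42.5 = 0.6360
Lq = ρ²/(1−ρ) = 0.4045/0.3640 = 1.1113

Final: 1.1113


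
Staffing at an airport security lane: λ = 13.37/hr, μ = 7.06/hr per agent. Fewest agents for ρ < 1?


Stability requires cμ > λ ⇔ c > λ/μ.
λ/μ = 13.37/7.06 = 1.8938
Minimum integer c = ⌊1.8938⌋ + 1 = 2
Check: 2·7.06 = 14.12 > 13.37, while 1·7.06 = 7.06 ≤ 13.37

Final: 2 servers


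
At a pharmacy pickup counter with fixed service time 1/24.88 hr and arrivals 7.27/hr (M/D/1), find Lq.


ρ = 7.27/24.88 = 0.2922
M/D/1: Lq = ρ²/(2(1−ρ)) = 0.08538/(2·0.7078) = 0.06032

Final: 0.06032


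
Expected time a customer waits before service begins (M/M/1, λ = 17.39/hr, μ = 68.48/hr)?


ρ = 17.39/68.48 = 0.2539
Wq = ρ/(μ−λ) = 0.2539/(68.48 − 17.39) = 0.2539/51.09 = 0.004970 hr

Final: 0.004970 hr


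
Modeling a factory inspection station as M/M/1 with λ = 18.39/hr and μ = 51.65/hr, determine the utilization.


ρ = λ/μ = 18.39/51.65 = 0.3561

Final: 0.3561


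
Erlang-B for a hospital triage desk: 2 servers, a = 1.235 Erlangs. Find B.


B(c,a) = (a^c/c!) / Σ_{k=0}^{c} a^k/k!
a^2/2! = 0.762613
Σ terms (k=0..2): 1.00000 + 1.23500 + 0.76261 = 2.997613
B = 0.762613/2.997613 = 0.254407

Final: 0.254407


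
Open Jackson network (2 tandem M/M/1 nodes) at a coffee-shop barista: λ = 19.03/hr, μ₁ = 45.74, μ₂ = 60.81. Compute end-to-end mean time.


Each node sees arrival rate λ = 19.03/hr (tandem ⇒ throughput preserved).
W₁ = 1/(μ₁−λ) = 1/(45.74−19.03) = 0.03744 hr
W₂ = 1/(μ₂−λ) = 1/(60.81−19.03) = 0.02393 hr
W_total = W₁ + W₂ = 0.03744 + 0.02393 = 0.06137 hr

Final: 0.06137 hr


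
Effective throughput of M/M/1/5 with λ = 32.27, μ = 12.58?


ρ = 2.5652; P_K = (1−ρ)ρ^5/(1−ρ^6) = 0.612313
λ_eff = λ(1 − P_K) = 32.27·(1 − 0.612313) = 32.27·0.387687 = 12.5106 /hr

Final: 12.5106 /hr


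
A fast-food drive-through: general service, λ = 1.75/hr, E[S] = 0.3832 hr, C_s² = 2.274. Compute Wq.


ρ = λ·E[S] = 1.75·0.3832 = 0.6706
E[S²] = E[S]²(1+C_s²) = 0.3832²·(1+2.274) = 0.480761
Wq = λ·E[S²]/(2(1−ρ)) = 1.75·0.480761/(2·0.3294) = 1.27707 hr

Final: 1.27707 hr


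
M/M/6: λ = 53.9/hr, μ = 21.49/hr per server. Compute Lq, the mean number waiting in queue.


a = λ/μ = 2.5081; ρ = a/6 = 0.4180
P₀ = 0.080949
Lq = P₀·a^c·ρ / (c!·(1−ρ)²) = 0.080949·248.95113·0.4180/(720·0.33870)
= 0.03455

Final: 0.03455


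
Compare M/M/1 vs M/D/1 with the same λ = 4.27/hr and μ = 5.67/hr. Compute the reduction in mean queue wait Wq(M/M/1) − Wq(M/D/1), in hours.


ρ = 4.27/5.67 = 0.7531
Wq(M/M/1) = ρ/(μ−λ) = 0.7531/1.40 = 0.53792 hr
Wq(M/D/1) = ρ/(2(μ−λ)) = 0.26896 hr
Savings = 0.53792 − 0.26896 = 0.26896 hr

Final: 0.26896 hr


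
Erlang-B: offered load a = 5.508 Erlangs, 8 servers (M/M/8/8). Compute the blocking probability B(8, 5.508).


B(c,a) = (a^c/c!) / Σ_{k=0}^{c} a^k/k!
a^8/8! = 21.010236
Σ terms (k=0..8): 1.00000 + 5.50800 + 15.16903 + 27.85034 + 38.34992 + 42.24627 + 38.78208 + 30.51596 + 21.01024 = 220.431843
B = 21.010236/220.431843 = 0.095314

Final: 0.095314


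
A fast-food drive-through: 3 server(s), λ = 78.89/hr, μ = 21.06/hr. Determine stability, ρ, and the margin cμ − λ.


Total capacity cμ = 3·21.06 = 63.18/hr
ρ = λ/(cμ) = 78.89/63.18 = 1.2487
Stable ⇔ ρ < 1: NO
Spare capacity = cμ − λ = 63.18 − 78.89 = -15.71/hr

Final: ρ = 1.2487; unstable; margin = -15.71/hr


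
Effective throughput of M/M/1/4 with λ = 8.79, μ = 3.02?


ρ = 2.9106; P_K = (1−ρ)ρ^4/(1−ρ^5) = 0.659585
λ_eff = λ(1 − P_K) = 8.79·(1 − 0.659585) = 8.79·0.340415 = 2.9922 /hr

Final: 2.9922 /hr


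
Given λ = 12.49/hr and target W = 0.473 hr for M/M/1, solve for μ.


W = 1/(μ−λ) ⇒ μ − λ = 1/W = 1/0.473 = 2.1142
μ = λ + 1/W = 12.49 + 2.1142 = 14.6042 per hr

Final: 14.6042 /hr


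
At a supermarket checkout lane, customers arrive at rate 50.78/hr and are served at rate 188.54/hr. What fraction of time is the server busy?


ρ = λ/μ = 50.78/188.54 = 0.2693

Final: 0.2693


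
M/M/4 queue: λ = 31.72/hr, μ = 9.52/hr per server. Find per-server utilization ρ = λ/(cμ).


ρ = λ/(cμ) = 31.72/(4·9.52) = 31.72/38.08 = 0.8330

Final: 0.8330


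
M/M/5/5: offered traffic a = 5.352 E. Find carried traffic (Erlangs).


B(5,5.352) = 0.312751 (Erlang-B)
Carried load = a(1 − B) = 5.352·(1 − 0.312751) = 5.352·0.687249 = 3.6782 E

Final: 3.6782 Erlangs


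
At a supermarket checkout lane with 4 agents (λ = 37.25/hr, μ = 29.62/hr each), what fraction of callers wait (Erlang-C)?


a = λ/μ = 1.2576; ρ = a/4 = 0.3144
P₀ = 0.283136 (from M/M/c formula)
C(c,a) = [a^c/(c!(1−ρ))]·P₀ = [2.50129/(24·0.6856)]·0.283136
= 0.15201·0.283136 = 0.043040

Final: 0.043040


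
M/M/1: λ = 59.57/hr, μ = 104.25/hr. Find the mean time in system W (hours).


W = 1/(μ−λ) = 1/(104.25 − 59.57) = 1/44.68 = 0.02238 hr

Final: 0.02238 hr


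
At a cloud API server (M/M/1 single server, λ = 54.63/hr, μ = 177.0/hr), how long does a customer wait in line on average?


ρ = 54.63/177.0 = 0.3086
Wq = ρ/(μ−λ) = 0.3086/(177.0 − 54.63) = 0.3086/122.37 = 0.002522 hr

Final: 0.002522 hr


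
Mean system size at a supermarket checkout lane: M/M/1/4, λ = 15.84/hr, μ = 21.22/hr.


ρ = 15.84/21.22 = 0.7465
L = ρ[1 − (K+1)ρ^K + Kρ^(K+1)] / [(1−ρ)(1−ρ^(K+1))]
Numerator: 0.7465·(1 − 5·0.310484 + 4·0.231766) = 0.279658
Denominator: (0.2535)·(0.768234) = 0.194774
L = 0.279658/0.194774 = 1.4358

Final: 1.4358


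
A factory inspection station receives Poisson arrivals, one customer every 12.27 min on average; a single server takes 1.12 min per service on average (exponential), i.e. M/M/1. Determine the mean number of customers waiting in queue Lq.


λ = 60/12.27 = 4.8900 /hr
μ = 60/1.12 = 53.5714 /hr
ρ = λ/μ = 4.8900/53.5714 = 0.09128
Lq = ρ²/(1−ρ) = 0.008332/0.9087 = 0.009169

Final: 0.009169


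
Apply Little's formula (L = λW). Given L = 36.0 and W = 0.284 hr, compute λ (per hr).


λ = L/W = 36.0/0.284 = 126.7606 /hr

Final: 126.7606 /hr


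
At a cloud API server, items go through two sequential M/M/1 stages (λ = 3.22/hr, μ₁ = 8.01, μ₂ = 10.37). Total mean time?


Each node sees arrival rate λ = 3.22/hr (tandem ⇒ throughput preserved).
W₁ = 1/(μ₁−λ) = 1/(8.01−3.22) = 0.20877 hr
W₂ = 1/(μ₂−λ) = 1/(10.37−3.22) = 0.13986 hr
W_total = W₁ + W₂ = 0.20877 + 0.13986 = 0.34863 hr

Final: 0.34863 hr


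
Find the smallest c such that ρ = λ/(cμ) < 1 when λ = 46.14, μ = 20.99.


Stability requires cμ > λ ⇔ c > λ/μ.
λ/μ = 46.14/20.99 = 2.1982
Minimum integer c = ⌊2.1982⌋ + 1 = 3
Check: 3·20.99 = 62.97 > 46.14, while 2·20.99 = 41.98 ≤ 46.14

Final: 3 servers


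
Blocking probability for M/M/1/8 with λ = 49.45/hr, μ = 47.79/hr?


ρ = λ/μ = 49.45/47.79 = 1.0347
P_K = (1−ρ)ρ^K/(1−ρ^(K+1)) = (-0.03474·1.314117)/(1 − 1.359764)
= -0.045646/-0.359764 = 0.126879

Final: 0.126879


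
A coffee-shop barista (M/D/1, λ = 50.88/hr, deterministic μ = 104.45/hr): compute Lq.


ρ = 50.88/104.45 = 0.4871
M/D/1: Lq = ρ²/(2(1−ρ)) = 0.2373/(2·0.5129) = 0.23133

Final: 0.23133


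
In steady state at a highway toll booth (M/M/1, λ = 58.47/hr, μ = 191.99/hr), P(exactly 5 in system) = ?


ρ = 58.47/191.99 = 0.3045
P_n = (1−ρ)·ρ^n = (1 − 0.3045)·0.3045^5 = 0.6955·0.002620 = 0.001822

Final: 0.001822


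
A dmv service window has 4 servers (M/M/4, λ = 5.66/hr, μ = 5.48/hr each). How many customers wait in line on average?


a = λ/μ = 1.0328; ρ = a/4 = 0.2582
P₀ = 0.355392
Lq = P₀·a^c·ρ / (c!·(1−ρ)²) = 0.355392·1.13800·0.2582/(24·0.55025)
= 0.007908

Final: 0.007908


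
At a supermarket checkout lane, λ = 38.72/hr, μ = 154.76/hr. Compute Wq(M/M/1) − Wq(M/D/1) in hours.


ρ = 38.72/154.76 = 0.2502
Wq(M/M/1) = ρ/(μ−λ) = 0.2502/116.04 = 0.002156 hr
Wq(M/D/1) = ρ/(2(μ−λ)) = 0.001078 hr
Savings = 0.002156 − 0.001078 = 0.001078 hr

Final: 0.001078 hr


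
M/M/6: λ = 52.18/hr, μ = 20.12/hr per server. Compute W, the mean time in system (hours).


a = 2.5934; ρ = 0.4322; P₀ = 0.074236
Lq = P₀·a^c·ρ/(c!(1−ρ)²) = 0.04207
Wq = Lq/λ = 0.04207/52.18 = 0.0008062 hr
W = Wq + 1/μ = 0.0008062 + 0.04970 = 0.05051 hr

Final: 0.05051 hr


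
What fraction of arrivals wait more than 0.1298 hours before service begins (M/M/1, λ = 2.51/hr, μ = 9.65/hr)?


ρ = 2.51/9.65 = 0.2601
P(Wq > t) = ρ·e^{−(μ−λ)t} = 0.2601·e^{−0.9268}
= 0.2601·0.395829 = 0.102957

Final: 0.102957


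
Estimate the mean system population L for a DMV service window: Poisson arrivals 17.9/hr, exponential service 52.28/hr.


ρ = λ/μ = 17.9/52.28 = 0.3424
L = ρ/(1−ρ) = 0.3424/(1 − 0.3424) = 0.3424/0.6576 = 0.5207

Final: 0.5207


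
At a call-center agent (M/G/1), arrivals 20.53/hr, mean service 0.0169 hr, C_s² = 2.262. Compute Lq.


ρ = λ·E[S] = 20.53·0.0169 = 0.3470
Lq = ρ²(1+C_s²)/(2(1−ρ)) = 0.1204·(1+2.262)/(2·0.6530)
= 0.1204·3.2620/1.3061 = 0.30065

Final: 0.30065


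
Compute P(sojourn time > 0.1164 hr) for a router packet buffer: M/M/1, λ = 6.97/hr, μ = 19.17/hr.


W ~ Exponential(μ−λ) for M/M/1.
μ − λ = 19.17 − 6.97 = 12.2000
P(W > t) = e^{−(μ−λ)t} = e^{−1.4201} = 0.241695

Final: 0.241695


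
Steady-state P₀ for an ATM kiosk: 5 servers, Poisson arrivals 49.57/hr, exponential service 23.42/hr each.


a = λ/μ = 49.57/23.42 = 2.1166; ρ = a/c = 0.4233
Σ_{k=0}^{4} a^k/k! (terms k=0..4) = 1.00000 + 2.11657 + 2.23993 + 1.58032 + 0.83621 = 7.77303
Tail: a^5/(5!(1−ρ)) = 42.47762/(120·0.5767) = 0.61382
P₀ = 1/(7.77303 + 0.61382) = 1/8.38684 = 0.119234

Final: 0.119234


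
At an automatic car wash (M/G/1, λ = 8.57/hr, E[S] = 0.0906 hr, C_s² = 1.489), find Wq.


ρ = λ·E[S] = 8.57·0.0906 = 0.7764
E[S²] = E[S]²(1+C_s²) = 0.0906²·(1+1.489) = 0.020431
Wq = λ·E[S²]/(2(1−ρ)) = 8.57·0.020431/(2·0.2236) = 0.39160 hr

Final: 0.39160 hr


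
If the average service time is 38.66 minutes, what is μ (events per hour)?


μ = 1/(service time) in consistent units.
1 hour = 60 min, so μ = 60/38.66 = 1.5520 per hour

Final: 1.5520 /hr


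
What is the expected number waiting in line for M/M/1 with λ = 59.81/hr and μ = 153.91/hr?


ρ = 59.81/153.91 = 0.3886
Lq = ρ²/(1−ρ) = 0.1510/0.6114 = 0.2470

Final: 0.2470


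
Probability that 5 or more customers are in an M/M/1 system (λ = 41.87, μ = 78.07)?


ρ = 41.87/78.07 = 0.5363
P(N ≥ n) = ρ^n = 0.5363^5 = 0.044370

Final: 0.044370


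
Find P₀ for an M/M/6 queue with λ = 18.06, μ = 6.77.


a = λ/μ = 18.06/6.77 = 2.6677; ρ = a/c = 0.4446
Σ_{k=0}^{5} a^k/k! (terms k=0..5) = 1.00000 + 2.66765 + 3.55818 + 3.16400 + 2.11011 + 1.12581 = 13.62575
Tail: a^6/(6!(1−ρ)) = 360.39144/(720·0.5554) = 0.90124
P₀ = 1/(13.62575 + 0.90124) = 1/14.52699 = 0.068837

Final: 0.068837


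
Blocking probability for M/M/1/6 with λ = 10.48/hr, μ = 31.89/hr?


ρ = λ/μ = 10.48/31.89 = 0.3286
P_K = (1−ρ)ρ^K/(1−ρ^(K+1)) = (0.6714·0.001260)/(1 − 0.0004139)
= 0.0008457/0.999586 = 0.0008460

Final: 0.0008460


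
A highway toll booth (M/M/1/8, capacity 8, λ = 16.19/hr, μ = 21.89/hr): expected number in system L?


ρ = 16.19/21.89 = 0.7396
L = ρ[1 − (K+1)ρ^K + Kρ^(K+1)] / [(1−ρ)(1−ρ^(K+1))]
Numerator: 0.7396·(1 − 9·0.089538 + 8·0.066223) = 0.535432
Denominator: (0.2604)·(0.933777) = 0.243149
L = 0.535432/0.243149 = 2.2021

Final: 2.2021


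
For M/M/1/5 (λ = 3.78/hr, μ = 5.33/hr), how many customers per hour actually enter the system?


ρ = 0.7092; P_K = (1−ρ)ρ^5/(1−ρ^6) = 0.059776
λ_eff = λ(1 − P_K) = 3.78·(1 − 0.059776) = 3.78·0.940224 = 3.5540 /hr

Final: 3.5540 /hr


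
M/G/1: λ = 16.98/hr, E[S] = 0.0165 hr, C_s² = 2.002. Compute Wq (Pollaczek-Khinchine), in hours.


ρ = λ·E[S] = 16.98·0.0165 = 0.2802
E[S²] = E[S]²(1+C_s²) = 0.0165²·(1+2.002) = 0.0008173
Wq = λ·E[S²]/(2(1−ρ)) = 16.98·0.0008173/(2·0.7198) = 0.009640 hr

Final: 0.009640 hr


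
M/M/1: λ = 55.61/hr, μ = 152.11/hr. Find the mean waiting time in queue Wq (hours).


ρ = 55.61/152.11 = 0.3656
Wq = ρ/(μ−λ) = 0.3656/(152.11 − 55.61) = 0.3656/96.50 = 0.003789 hr

Final: 0.003789 hr


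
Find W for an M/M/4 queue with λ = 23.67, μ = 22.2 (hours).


a = 1.0662; ρ = 0.2666; P₀ = 0.343636
Lq = P₀·a^c·ρ/(c!(1−ρ)²) = 0.009169
Wq = Lq/λ = 0.009169/23.67 = 0.0003874 hr
W = Wq + 1/μ = 0.0003874 + 0.04505 = 0.04543 hr

Final: 0.04543 hr


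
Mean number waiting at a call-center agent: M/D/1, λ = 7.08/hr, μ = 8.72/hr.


ρ = 7.08/8.72 = 0.8119
M/D/1: Lq = ρ²/(2(1−ρ)) = 0.6592/(2·0.1881) = 1.75257

Final: 1.75257


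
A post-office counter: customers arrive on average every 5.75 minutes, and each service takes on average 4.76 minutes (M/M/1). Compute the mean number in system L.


λ = 60/5.75 = 10.4348 /hr
μ = 60/4.76 = 12.6050 /hr
ρ = λ/μ = 10.4348/12.6050 = 0.8278
L = ρ/(1−ρ) = 0.8278/0.1722 = 4.8081

Final: 4.8081


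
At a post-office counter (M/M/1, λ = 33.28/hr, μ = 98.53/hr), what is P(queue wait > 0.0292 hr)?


ρ = 33.28/98.53 = 0.3378
P(Wq > t) = ρ·e^{−(μ−λ)t} = 0.3378·e^{−1.9053}
= 0.3378·0.148778 = 0.050252

Final: 0.050252


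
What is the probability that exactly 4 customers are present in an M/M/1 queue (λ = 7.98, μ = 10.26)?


ρ = 7.98/10.26 = 0.7778
P_n = (1−ρ)·ρ^n = (1 − 0.7778)·0.7778^4 = 0.2222·0.365950 = 0.081322

Final: 0.081322


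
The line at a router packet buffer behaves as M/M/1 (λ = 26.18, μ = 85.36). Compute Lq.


ρ = 26.18/85.36 = 0.3067
Lq = ρ²/(1−ρ) = 0.09407/0.6933 = 0.1357

Final: 0.1357


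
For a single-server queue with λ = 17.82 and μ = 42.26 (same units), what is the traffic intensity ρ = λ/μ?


ρ = λ/μ = 17.82/42.26 = 0.4217

Final: 0.4217


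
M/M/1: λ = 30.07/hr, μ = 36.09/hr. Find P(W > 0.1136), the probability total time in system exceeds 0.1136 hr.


W ~ Exponential(μ−λ) for M/M/1.
μ − λ = 36.09 − 30.07 = 6.0200
P(W > t) = e^{−(μ−λ)t} = e^{−0.6839} = 0.504659

Final: 0.504659


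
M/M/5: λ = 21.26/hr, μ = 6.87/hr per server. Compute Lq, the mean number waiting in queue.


a = λ/μ = 3.0946; ρ = a/5 = 0.6189
P₀ = 0.041929
Lq = P₀·a^c·ρ / (c!·(1−ρ)²) = 0.041929·283.81322·0.6189/(120·0.14522)
= 0.42264

Final: 0.42264


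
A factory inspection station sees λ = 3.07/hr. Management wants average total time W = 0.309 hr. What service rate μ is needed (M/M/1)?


W = 1/(μ−λ) ⇒ μ − λ = 1/W = 1/0.309 = 3.2362
μ = λ + 1/W = 3.07 + 3.2362 = 6.3062 per hr

Final: 6.3062 /hr


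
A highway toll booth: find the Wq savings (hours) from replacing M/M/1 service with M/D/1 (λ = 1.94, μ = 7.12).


ρ = 1.94/7.12 = 0.2725
Wq(M/M/1) = ρ/(μ−λ) = 0.2725/5.18 = 0.05260 hr
Wq(M/D/1) = ρ/(2(μ−λ)) = 0.02630 hr
Savings = 0.05260 − 0.02630 = 0.02630 hr

Final: 0.02630 hr


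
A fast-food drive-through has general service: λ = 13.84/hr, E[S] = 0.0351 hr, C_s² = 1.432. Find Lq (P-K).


ρ = λ·E[S] = 13.84·0.0351 = 0.4858
Lq = ρ²(1+C_s²)/(2(1−ρ)) = 0.2360·(1+1.432)/(2·0.5142)
= 0.2360·2.4320/1.0284 = 0.55805

Final: 0.55805


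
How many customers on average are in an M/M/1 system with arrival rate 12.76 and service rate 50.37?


ρ = λ/μ = 12.76/50.37 = 0.2533
L = ρ/(1−ρ) = 0.2533/(1 − 0.2533) = 0.2533/0.7467 = 0.3393

Final: 0.3393


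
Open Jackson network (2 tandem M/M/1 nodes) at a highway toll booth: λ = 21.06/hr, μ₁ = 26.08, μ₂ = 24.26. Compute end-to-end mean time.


Each node sees arrival rate λ = 21.06/hr (tandem ⇒ throughput preserved).
W₁ = 1/(μ₁−λ) = 1/(26.08−21.06) = 0.19920 hr
W₂ = 1/(μ₂−λ) = 1/(24.26−21.06) = 0.31250 hr
W_total = W₁ + W₂ = 0.19920 + 0.31250 = 0.51170 hr

Final: 0.51170 hr


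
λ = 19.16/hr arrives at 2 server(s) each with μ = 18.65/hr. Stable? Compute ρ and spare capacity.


Total capacity cμ = 2·18.65 = 37.30/hr
ρ = λ/(cμ) = 19.16/37.30 = 0.5137
Stable ⇔ ρ < 1: YES
Spare capacity = cμ − λ = 37.30 − 19.16 = 18.14/hr

Final: ρ = 0.5137; stable; margin = 18.14/hr


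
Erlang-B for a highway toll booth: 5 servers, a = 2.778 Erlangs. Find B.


B(c,a) = (a^c/c!) / Σ_{k=0}^{c} a^k/k!
a^5/5! = 1.378732
Σ terms (k=0..5): 1.00000 + 2.77800 + 3.85864 + 3.57310 + 2.48152 + 1.37873 = 15.069997
B = 1.378732/15.069997 = 0.091489

Final: 0.091489


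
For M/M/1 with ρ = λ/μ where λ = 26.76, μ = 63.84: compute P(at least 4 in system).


ρ = 26.76/63.84 = 0.4192
P(N ≥ n) = ρ^n = 0.4192^4 = 0.030873

Final: 0.030873


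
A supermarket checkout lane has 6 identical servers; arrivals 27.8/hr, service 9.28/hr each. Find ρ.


ρ = λ/(cμ) = 27.8/(6·9.28) = 27.8/55.68 = 0.4993

Final: 0.4993


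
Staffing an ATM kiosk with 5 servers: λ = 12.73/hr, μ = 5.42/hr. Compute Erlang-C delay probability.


a = λ/μ = 2.3487; ρ = a/5 = 0.4697
P₀ = 0.093830 (from M/M/c formula)
C(c,a) = [a^c/(c!(1−ρ))]·P₀ = [71.47359/(120·0.5303)]·0.093830
= 1.12325·0.093830 = 0.105395

Final: 0.105395


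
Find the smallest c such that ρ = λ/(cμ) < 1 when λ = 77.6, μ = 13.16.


Stability requires cμ > λ ⇔ c > λ/μ.
λ/μ = 77.6/13.16 = 5.8967
Minimum integer c = ⌊5.8967⌋ + 1 = 6
Check: 6·13.16 = 78.96 > 77.6, while 5·13.16 = 65.80 ≤ 77.6

Final: 6 servers


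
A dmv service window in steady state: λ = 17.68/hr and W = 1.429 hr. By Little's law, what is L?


L = λW = 17.68·1.429 = 25.2647

Final: 25.2647


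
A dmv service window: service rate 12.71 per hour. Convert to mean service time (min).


Mean service time = 1/μ = 1/12.71 hour = 0.07868 hour
In minutes: 0.07868 × 60 = 4.7207 min

Final: 4.7207 min


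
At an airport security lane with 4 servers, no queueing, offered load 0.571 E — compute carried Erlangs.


B(4,0.571) = 0.002503 (Erlang-B)
Carried load = a(1 − B) = 0.571·(1 − 0.002503) = 0.571·0.997497 = 0.5696 E

Final: 0.5696 Erlangs


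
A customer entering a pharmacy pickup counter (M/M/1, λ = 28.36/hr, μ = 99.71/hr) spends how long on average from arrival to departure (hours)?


W = 1/(μ−λ) = 1/(99.71 − 28.36) = 1/71.35 = 0.01402 hr

Final: 0.01402 hr


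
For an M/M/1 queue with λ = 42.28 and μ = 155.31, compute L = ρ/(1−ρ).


ρ = λ/μ = 42.28/155.31 = 0.2722
L = ρ/(1−ρ) = 0.2722/(1 − 0.2722) = 0.2722/0.7278 = 0.3741

Final: 0.3741


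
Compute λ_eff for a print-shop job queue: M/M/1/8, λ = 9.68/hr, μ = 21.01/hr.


ρ = 0.4607; P_K = (1−ρ)ρ^8/(1−ρ^9) = 0.001096
λ_eff = λ(1 − P_K) = 9.68·(1 − 0.001096) = 9.68·0.998904 = 9.6694 /hr

Final: 9.6694 /hr


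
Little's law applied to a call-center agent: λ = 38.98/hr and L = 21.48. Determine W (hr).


W = L/λ = 21.48/38.98 = 0.5511 hr

Final: 0.5511 hr


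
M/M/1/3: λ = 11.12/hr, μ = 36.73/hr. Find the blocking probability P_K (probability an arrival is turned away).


ρ = λ/μ = 11.12/36.73 = 0.3027
P_K = (1−ρ)ρ^K/(1−ρ^(K+1)) = (0.6973·0.027749)/(1 − 0.008401)
= 0.019348/0.991599 = 0.019512

Final: 0.019512


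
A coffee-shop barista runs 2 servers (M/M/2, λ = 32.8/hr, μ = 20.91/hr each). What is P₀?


a = λ/μ = 32.8/20.91 = 1.5686; ρ = a/c = 0.7843
Σ_{k=0}^{1} a^k/k! (terms k=0..1) = 1.00000 + 1.56863 = 2.56863
Tail: a^2/(2!(1−ρ)) = 2.46059/(2·0.2157) = 5.70410
P₀ = 1/(2.56863 + 5.70410) = 1/8.27273 = 0.120879

Final: 0.120879


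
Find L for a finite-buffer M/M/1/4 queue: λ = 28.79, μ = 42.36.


ρ = 28.79/42.36 = 0.6797
L = ρ[1 − (K+1)ρ^K + Kρ^(K+1)] / [(1−ρ)(1−ρ^(K+1))]
Numerator: 0.6797·(1 − 5·0.213375 + 4·0.145020) = 0.348802
Denominator: (0.3203)·(0.854980) = 0.273892
L = 0.348802/0.273892 = 1.2735

Final: 1.2735


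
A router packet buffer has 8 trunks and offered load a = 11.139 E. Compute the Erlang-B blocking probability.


B(c,a) = (a^c/c!) / Σ_{k=0}^{c} a^k/k!
a^8/8! = 5878.264288
Σ terms (k=0..8): 1.00000 + 11.13900 + 62.03866 + 230.34955 + 641.46590 + 1429.05773 + 2653.04568 + 4221.75369 + 5878.26429 = 15128.114488
B = 5878.264288/15128.114488 = 0.388566

Final: 0.388566


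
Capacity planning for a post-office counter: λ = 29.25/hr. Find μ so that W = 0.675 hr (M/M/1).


W = 1/(μ−λ) ⇒ μ − λ = 1/W = 1/0.675 = 1.4815
μ = λ + 1/W = 29.25 + 1.4815 = 30.7315 per hr

Final: 30.7315 /hr


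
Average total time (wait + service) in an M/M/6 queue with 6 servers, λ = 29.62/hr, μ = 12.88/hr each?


a = 2.2997; ρ = 0.3833; P₀ = 0.099945
Lq = P₀·a^c·ρ/(c!(1−ρ)²) = 0.02069
Wq = Lq/λ = 0.02069/29.62 = 0.0006986 hr
W = Wq + 1/μ = 0.0006986 + 0.07764 = 0.07834 hr

Final: 0.07834 hr


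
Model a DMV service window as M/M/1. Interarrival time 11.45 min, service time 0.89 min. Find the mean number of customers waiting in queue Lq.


λ = 60/11.45 = 5.2402 /hr
μ = 60/0.89 = 67.4157 /hr
ρ = λ/μ = 5.2402/67.4157 = 0.07773
Lq = ρ²/(1−ρ) = 0.006042/0.9223 = 0.006551

Final: 0.006551


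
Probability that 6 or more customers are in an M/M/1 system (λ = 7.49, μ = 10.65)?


ρ = 7.49/10.65 = 0.7033
P(N ≥ n) = ρ^n = 0.7033^6 = 0.121002

Final: 0.121002


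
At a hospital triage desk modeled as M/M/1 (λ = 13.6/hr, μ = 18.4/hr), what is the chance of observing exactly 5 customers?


ρ = 13.6/18.4 = 0.7391
P_n = (1−ρ)·ρ^n = (1 − 0.7391)·0.7391^5 = 0.2609·0.220600 = 0.057548

Final: 0.057548


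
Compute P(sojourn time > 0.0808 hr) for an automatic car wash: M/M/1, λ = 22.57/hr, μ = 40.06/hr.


W ~ Exponential(μ−λ) for M/M/1.
μ − λ = 40.06 − 22.57 = 17.4900
P(W > t) = e^{−(μ−λ)t} = e^{−1.4132} = 0.243365

Final: 0.243365


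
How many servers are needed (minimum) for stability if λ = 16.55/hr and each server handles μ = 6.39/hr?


Stability requires cμ > λ ⇔ c > λ/μ.
λ/μ = 16.55/6.39 = 2.5900
Minimum integer c = ⌊2.5900⌋ + 1 = 3
Check: 3·6.39 = 19.17 > 16.55, while 2·6.39 = 12.78 ≤ 16.55

Final: 3 servers


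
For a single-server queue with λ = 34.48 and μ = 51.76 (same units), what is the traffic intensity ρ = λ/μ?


ρ = λ/μ = 34.48/51.76 = 0.6662

Final: 0.6662


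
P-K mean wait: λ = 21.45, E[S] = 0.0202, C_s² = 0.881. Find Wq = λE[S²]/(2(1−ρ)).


ρ = λ·E[S] = 21.45·0.0202 = 0.4333
E[S²] = E[S]²(1+C_s²) = 0.0202²·(1+0.881) = 0.0007675
Wq = λ·E[S²]/(2(1−ρ)) = 21.45·0.0007675/(2·0.5667) = 0.01453 hr

Final: 0.01453 hr


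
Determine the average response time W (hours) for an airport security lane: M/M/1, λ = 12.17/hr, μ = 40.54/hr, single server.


W = 1/(μ−λ) = 1/(40.54 − 12.17) = 1/28.37 = 0.03525 hr

Final: 0.03525 hr


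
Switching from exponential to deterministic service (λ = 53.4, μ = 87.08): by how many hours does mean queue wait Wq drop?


ρ = 53.4/87.08 = 0.6132
Wq(M/M/1) = ρ/(μ−λ) = 0.6132/33.68 = 0.01821 hr
Wq(M/D/1) = ρ/(2(μ−λ)) = 0.009104 hr
Savings = 0.01821 − 0.009104 = 0.009104 hr

Final: 0.009104 hr


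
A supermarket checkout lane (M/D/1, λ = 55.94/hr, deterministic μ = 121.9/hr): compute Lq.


ρ = 55.94/121.9 = 0.4589
M/D/1: Lq = ρ²/(2(1−ρ)) = 0.2106/(2·0.5411) = 0.19459

Final: 0.19459


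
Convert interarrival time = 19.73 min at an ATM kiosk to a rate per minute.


λ = 1/(interarrival time) in consistent units.
1 minute = 1 min, so λ = 1/19.73 = 0.05068 per minute

Final: 0.05068 /min


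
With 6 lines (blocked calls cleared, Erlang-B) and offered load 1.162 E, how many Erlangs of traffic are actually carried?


B(6,1.162) = 0.001070 (Erlang-B)
Carried load = a(1 − B) = 1.162·(1 − 0.001070) = 1.162·0.998930 = 1.1608 E

Final: 1.1608 Erlangs


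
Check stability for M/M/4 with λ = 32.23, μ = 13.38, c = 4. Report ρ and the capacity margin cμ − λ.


Total capacity cμ = 4·13.38 = 53.52/hr
ρ = λ/(cμ) = 32.23/53.52 = 0.6022
Stable ⇔ ρ < 1: YES
Spare capacity = cμ − λ = 53.52 − 32.23 = 21.29/hr

Final: ρ = 0.6022; stable; margin = 21.29/hr


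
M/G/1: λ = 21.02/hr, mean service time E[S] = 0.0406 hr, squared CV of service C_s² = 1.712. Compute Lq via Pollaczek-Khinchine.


ρ = λ·E[S] = 21.02·0.0406 = 0.8534
Lq = ρ²(1+C_s²)/(2(1−ρ)) = 0.7283·(1+1.712)/(2·0.1466)
= 0.7283·2.7120/0.2932 = 6.73719

Final: 6.73719


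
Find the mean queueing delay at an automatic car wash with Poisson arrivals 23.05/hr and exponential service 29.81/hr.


ρ = 23.05/29.81 = 0.7732
Wq = ρ/(μ−λ) = 0.7732/(29.81 − 23.05) = 0.7732/6.76 = 0.1144 hr

Final: 0.1144 hr


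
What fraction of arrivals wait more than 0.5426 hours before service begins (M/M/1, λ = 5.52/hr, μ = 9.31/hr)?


ρ = 5.52/9.31 = 0.5929
P(Wq > t) = ρ·e^{−(μ−λ)t} = 0.5929·e^{−2.0565}
= 0.5929·0.127907 = 0.075837

Final: 0.075837


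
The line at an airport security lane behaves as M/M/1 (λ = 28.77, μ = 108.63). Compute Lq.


ρ = 28.77/108.63 = 0.2648
Lq = ρ²/(1−ρ) = 0.07014/0.7352 = 0.09541

Final: 0.09541


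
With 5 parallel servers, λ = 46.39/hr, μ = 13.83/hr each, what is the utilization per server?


ρ = λ/(cμ) = 46.39/(5·13.83) = 46.39/69.15 = 0.6709

Final: 0.6709


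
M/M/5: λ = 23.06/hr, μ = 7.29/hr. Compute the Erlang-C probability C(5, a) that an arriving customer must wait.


a = λ/μ = 3.1632; ρ = a/5 = 0.6326
P₀ = 0.038763 (from M/M/c formula)
C(c,a) = [a^c/(c!(1−ρ))]·P₀ = [316.70788/(120·0.3674)]·0.038763
= 7.18447·0.038763 = 0.278492

Final: 0.278492


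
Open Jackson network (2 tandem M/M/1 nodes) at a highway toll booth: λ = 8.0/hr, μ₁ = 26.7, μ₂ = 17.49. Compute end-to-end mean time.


Each node sees arrival rate λ = 8.0/hr (tandem ⇒ throughput preserved).
W₁ = 1/(μ₁−λ) = 1/(26.7−8.0) = 0.05348 hr
W₂ = 1/(μ₂−λ) = 1/(17.49−8.0) = 0.10537 hr
W_total = W₁ + W₂ = 0.05348 + 0.10537 = 0.15885 hr

Final: 0.15885 hr


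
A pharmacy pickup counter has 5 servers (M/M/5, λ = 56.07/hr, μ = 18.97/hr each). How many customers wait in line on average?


a = λ/μ = 2.9557; ρ = a/5 = 0.5911
P₀ = 0.049006
Lq = P₀·a^c·ρ / (c!·(1−ρ)²) = 0.049006·225.58807·0.5911/(120·0.16716)
= 0.32579

Final: 0.32579


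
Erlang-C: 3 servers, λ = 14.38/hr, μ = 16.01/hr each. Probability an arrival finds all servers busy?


a = λ/μ = 0.8982; ρ = a/3 = 0.2994
P₀ = 0.404214 (from M/M/c formula)
C(c,a) = [a^c/(c!(1−ρ))]·P₀ = [0.72461/(6·0.7006)]·0.404214
= 0.17238·0.404214 = 0.069677

Final: 0.069677


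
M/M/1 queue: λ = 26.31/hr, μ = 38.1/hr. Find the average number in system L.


ρ = λ/μ = 26.31/38.1 = 0.6906
L = ρ/(1−ρ) = 0.6906/(1 − 0.6906) = 0.6906/0.3094 = 2.2316

Final: 2.2316


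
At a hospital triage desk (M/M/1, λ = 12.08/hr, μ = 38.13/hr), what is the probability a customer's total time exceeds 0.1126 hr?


W ~ Exponential(μ−λ) for M/M/1.
μ − λ = 38.13 − 12.08 = 26.0500
P(W > t) = e^{−(μ−λ)t} = e^{−2.9332} = 0.053225

Final: 0.053225


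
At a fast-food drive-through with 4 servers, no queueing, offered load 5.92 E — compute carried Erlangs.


B(4,5.92) = 0.464404 (Erlang-B)
Carried load = a(1 − B) = 5.92·(1 − 0.464404) = 5.92·0.535596 = 3.1707 E

Final: 3.1707 Erlangs


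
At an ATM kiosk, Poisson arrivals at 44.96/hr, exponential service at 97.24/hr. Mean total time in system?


W = 1/(μ−λ) = 1/(97.24 − 44.96) = 1/52.28 = 0.01913 hr

Final: 0.01913 hr


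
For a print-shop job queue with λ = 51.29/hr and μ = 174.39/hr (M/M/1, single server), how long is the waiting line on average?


ρ = 51.29/174.39 = 0.2941
Lq = ρ²/(1−ρ) = 0.08650/0.7059 = 0.1225

Final: 0.1225


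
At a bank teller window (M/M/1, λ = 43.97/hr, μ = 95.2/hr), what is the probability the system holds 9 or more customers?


ρ = 43.97/95.2 = 0.4619
P(N ≥ n) = ρ^n = 0.4619^9 = 0.0009565

Final: 0.0009565


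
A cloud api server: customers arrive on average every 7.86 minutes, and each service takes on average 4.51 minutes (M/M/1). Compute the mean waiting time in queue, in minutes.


λ = 60/7.86 = 7.6336 /hr
μ = 60/4.51 = 13.3038 /hr
ρ = λ/μ = 7.6336/13.3038 = 0.5738
Wq = ρ/(μ−λ) = 0.5738/(13.3038−7.6336) = 0.10119 hr
In minutes: 0.10119·60 = 6.072 min

Final: 6.072 min


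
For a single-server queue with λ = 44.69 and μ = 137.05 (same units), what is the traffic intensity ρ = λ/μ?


ρ = λ/μ = 44.69/137.05 = 0.3261

Final: 0.3261
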